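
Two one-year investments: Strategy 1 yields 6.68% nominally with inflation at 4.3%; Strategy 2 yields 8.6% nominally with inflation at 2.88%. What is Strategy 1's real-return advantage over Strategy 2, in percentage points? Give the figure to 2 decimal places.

Strategy 1 real return: 1.0668/1.043 − 1 = 2.282%.
Strategy 2 real return: 1.086/1.0288 − 1 = 5.560%.
Difference: 2.282 − 5.560 = -3.278 pp.

-3.28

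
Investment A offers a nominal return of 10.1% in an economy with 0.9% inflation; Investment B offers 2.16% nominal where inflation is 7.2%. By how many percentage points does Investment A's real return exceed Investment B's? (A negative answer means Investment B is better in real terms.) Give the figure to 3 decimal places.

13.819

Investment A real return: 1.101/1.009 − 1 = 9.1179%.
Investment B real return: 1.0216/1.072 − 1 = -4.7015%.
Difference: 9.1179 − (-4.7015) = 13.8194 pp.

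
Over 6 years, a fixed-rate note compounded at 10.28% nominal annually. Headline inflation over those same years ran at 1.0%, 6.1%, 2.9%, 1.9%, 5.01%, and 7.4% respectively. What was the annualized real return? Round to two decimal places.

6.01%

Cumulative inflation factor: 1.010 × 1.061 × 1.029 × 1.019 × 1.0501 × 1.074 ≈ 1.26725.
Nominal growth factor: 1.79879. Real growth factor = 1.79879 / 1.26725 ≈ 1.41945.
Annualized: 1.41945^(1/6) − 1 ≈ 0.06012.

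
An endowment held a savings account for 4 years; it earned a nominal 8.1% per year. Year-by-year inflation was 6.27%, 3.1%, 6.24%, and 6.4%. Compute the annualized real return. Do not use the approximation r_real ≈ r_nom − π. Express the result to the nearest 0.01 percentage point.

2.47%

Cumulative inflation factor: 1.0627 × 1.031 × 1.0624 × 1.064 ≈ 1.23851.
Nominal growth factor: 1.36553. Real growth factor = 1.36553 / 1.23851 ≈ 1.10256.
Annualized: 1.10256^(1/4) − 1 ≈ 0.02471.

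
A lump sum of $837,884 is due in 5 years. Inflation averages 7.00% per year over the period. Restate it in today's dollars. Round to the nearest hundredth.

Price-level factor over 5 years: (1 + 7.00%)^5 = 1.4025517307.
Purchasing power today: $837,884 divided by that factor.

$597,399.71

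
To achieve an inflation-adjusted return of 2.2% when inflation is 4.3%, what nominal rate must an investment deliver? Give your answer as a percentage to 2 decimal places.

6.59%

By the Fisher equation, 1 + r_nom = (1 + 2.2%)(1 + 4.3%) = 1.022 × 1.043 = 1.065946.
So r_nom = 6.5946%.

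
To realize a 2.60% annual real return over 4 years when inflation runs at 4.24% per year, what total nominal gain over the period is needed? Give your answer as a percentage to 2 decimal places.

30.84%

Required annual nominal rate: (1+2.60%)(1+4.24%) − 1 = 6.95024%.
Cumulative over 4 years: (1 + 0.0695024)^4 − 1 ≈ 0.30836.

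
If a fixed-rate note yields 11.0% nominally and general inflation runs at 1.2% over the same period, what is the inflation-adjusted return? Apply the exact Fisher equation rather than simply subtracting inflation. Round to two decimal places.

Real return via the Fisher equation: (1 + 11.0%)/(1 + 1.2%) − 1 = 1.110/1.012 − 1 ≈ 0.09684.

9.68%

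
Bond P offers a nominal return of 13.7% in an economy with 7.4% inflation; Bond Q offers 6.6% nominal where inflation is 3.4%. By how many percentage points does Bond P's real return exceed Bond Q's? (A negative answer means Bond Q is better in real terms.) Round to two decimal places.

2.77

Bond P real return: 1.137/1.074 − 1 = 5.866%.
Bond Q real return: 1.066/1.034 − 1 = 3.095%.
Difference: 5.866 − 3.095 = 2.771 pp.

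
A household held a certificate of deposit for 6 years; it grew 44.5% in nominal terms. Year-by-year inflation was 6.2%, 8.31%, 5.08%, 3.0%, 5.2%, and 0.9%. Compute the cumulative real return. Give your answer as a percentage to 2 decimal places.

9.35%

Cumulative inflation factor: 1.062 × 1.0831 × 1.0508 × 1.030 × 1.052 × 1.009 ≈ 1.32147.
Nominal growth factor: 1.44500. Real growth factor = 1.44500 / 1.32147 ≈ 1.09348.
Total real return ≈ 9.3479%.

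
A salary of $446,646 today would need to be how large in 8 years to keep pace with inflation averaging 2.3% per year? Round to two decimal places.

$535,757.82

Cumulative price-level factor: (1+2.3%)^8 ≈ 1.1995133055.
The nominal amount required is $446,646 scaled up by that factor.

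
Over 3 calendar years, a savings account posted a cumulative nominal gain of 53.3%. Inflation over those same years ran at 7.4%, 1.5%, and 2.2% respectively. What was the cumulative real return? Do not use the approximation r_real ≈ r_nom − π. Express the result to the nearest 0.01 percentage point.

Cumulative inflation factor: 1.074 × 1.015 × 1.022 ≈ 1.11409.
Nominal growth factor: 1.53300. Real growth factor = 1.53300 / 1.11409 ≈ 1.37601.
Total real return ≈ 37.6008%.

37.60%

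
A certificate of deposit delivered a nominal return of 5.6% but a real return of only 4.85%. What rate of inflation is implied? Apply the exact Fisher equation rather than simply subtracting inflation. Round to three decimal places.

0.715%

From (1+r_nom) = (1+r_real)(1+π), we get 1+π = (1 + 5.6%)/(1 + 4.85%) = 1.056/1.0485 ≈ 1.00715.
So π ≈ 0.7153%.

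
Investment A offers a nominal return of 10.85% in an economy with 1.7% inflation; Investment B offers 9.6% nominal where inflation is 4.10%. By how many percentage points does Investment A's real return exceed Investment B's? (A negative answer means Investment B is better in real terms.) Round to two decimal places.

3.71

Investment A real return: 1.1085/1.017 − 1 = 8.997%.
Investment B real return: 1.096/1.0410 − 1 = 5.283%.
Difference: 8.997 − 5.283 = 3.714 pp.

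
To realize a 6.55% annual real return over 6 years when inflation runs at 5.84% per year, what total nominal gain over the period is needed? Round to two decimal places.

105.69%

Required annual nominal rate: (1+6.55%)(1+5.84%) − 1 = 12.77252%.
Cumulative over 6 years: (1 + 0.1277252)^6 − 1 ≈ 1.05693.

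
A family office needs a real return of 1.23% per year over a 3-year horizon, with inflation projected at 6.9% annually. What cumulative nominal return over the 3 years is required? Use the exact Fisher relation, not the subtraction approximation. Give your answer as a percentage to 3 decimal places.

Required annual nominal rate: (1+1.23%)(1+6.9%) − 1 = 8.21487%.
Cumulative over 3 years: (1 + 0.0821487)^3 − 1 ≈ 0.26725.

26.725%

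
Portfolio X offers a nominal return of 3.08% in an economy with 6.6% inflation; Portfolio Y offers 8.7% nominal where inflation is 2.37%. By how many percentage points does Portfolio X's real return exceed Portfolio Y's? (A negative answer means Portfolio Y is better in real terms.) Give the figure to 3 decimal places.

-9.486

Portfolio X real return: 1.0308/1.066 − 1 = -3.3021%.
Portfolio Y real return: 1.087/1.0237 − 1 = 6.1835%.
Difference: -3.3021 − 6.1835 = -9.4856 pp.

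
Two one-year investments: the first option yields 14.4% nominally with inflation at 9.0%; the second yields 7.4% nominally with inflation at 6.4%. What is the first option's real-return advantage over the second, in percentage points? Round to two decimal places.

The first option real return: 1.144/1.090 − 1 = 4.954%.
The second real return: 1.074/1.064 − 1 = 0.940%.
Difference: 4.954 − 0.940 = 4.014 pp.

4.01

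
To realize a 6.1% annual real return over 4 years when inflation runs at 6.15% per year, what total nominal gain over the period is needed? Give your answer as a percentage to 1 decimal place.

Required annual nominal rate: (1+6.1%)(1+6.15%) − 1 = 12.62515%.
Cumulative over 4 years: (1 + 0.1262515)^4 − 1 ≈ 0.60895.

60.9%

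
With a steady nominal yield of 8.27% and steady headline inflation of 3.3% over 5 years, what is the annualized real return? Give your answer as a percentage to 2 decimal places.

With constant rates the annual real return is the same each year: (1+8.27%)/(1+3.3%) − 1 = 0.04811.

4.81%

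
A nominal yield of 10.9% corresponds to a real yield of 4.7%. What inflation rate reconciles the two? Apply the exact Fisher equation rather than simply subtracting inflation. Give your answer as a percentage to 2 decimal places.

From (1+r_nom) = (1+r_real)(1+π), we get 1+π = (1 + 10.9%)/(1 + 4.7%) = 1.109/1.047 ≈ 1.05922.
So π ≈ 5.9217%.

5.92%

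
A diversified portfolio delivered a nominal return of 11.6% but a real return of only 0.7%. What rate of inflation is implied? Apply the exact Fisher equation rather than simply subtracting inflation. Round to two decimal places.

10.82%

From (1+r_nom) = (1+r_real)(1+π), we get 1+π = (1 + 11.6%)/(1 + 0.7%) = 1.116/1.007 ≈ 1.10824.
So π ≈ 10.8242%.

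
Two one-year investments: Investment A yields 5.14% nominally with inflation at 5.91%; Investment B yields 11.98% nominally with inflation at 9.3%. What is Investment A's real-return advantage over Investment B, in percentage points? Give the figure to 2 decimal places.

-3.18

Investment A real return: 1.0514/1.0591 − 1 = -0.727%.
Investment B real return: 1.1198/1.093 − 1 = 2.452%.
Difference: -0.727 − 2.452 = -3.179 pp.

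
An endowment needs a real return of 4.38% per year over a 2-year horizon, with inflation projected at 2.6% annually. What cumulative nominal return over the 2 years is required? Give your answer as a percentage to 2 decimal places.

Required annual nominal rate: (1+4.38%)(1+2.6%) − 1 = 7.09388%.
Cumulative over 2 years: (1 + 0.0709388)^2 − 1 ≈ 0.14691.

14.69%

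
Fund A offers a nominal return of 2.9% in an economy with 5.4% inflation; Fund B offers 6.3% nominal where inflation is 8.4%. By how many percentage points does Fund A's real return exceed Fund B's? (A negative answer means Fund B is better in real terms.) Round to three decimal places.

-0.435

Fund A real return: 1.029/1.054 − 1 = -2.3719%.
Fund B real return: 1.063/1.084 − 1 = -1.9373%.
Difference: -2.3719 − (-1.9373) = -0.4346 pp.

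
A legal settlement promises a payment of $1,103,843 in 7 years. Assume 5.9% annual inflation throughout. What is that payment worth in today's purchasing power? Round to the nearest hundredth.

$738,984.94

Price-level factor over 7 years: (1 + 5.9%)^7 ≈ 1.4937286838.
Purchasing power today: $1,103,843 divided by that factor.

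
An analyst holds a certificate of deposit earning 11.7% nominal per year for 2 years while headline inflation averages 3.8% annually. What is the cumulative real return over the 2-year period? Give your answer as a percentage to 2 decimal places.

The annual real rate is (1+11.7%)/(1+3.8%) − 1 = 7.6108%.
Compounded over 2 years: (1 + 0.076108)^2 − 1 ≈ 0.15801.

15.80%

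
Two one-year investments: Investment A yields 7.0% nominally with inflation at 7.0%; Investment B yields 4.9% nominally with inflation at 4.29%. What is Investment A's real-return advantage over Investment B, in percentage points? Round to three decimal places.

-0.585

Investment A real return: 1.070/1.070 − 1 = 0.0000%.
Investment B real return: 1.049/1.0429 − 1 = 0.5849%.
Difference: 0.0000 − 0.5849 = -0.5849 pp.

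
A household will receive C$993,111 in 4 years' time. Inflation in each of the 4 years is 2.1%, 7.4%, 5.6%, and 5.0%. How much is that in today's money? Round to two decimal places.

Price-level factor over 4 years: 1.021 × 1.074 × 1.056 × 1.050 = 1.2158590752.
Purchasing power today: C$993,111 divided by that factor.

C$816,797.79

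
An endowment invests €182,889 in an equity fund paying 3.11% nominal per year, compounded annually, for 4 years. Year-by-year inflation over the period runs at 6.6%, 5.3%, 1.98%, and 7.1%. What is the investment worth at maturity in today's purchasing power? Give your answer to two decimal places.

Nominal value at maturity: €182,889 × (1 + 3.11%)^4 ≈ €206,723.92.
Price-level factor over 4 years: 1.066 × 1.053 × 1.0198 × 1.071 ≈ 1.2259988261.
The maturity value deflated by that factor is the answer in today's purchasing power.

€168,616.74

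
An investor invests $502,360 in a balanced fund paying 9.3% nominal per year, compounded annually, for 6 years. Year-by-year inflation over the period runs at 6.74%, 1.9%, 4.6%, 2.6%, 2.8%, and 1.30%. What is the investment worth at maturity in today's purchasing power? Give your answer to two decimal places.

$704,616.87

Nominal value at maturity: $502,360 × (1 + 9.3%)^6 ≈ $856,517.07.
Price-level factor over 6 years: 1.0674 × 1.019 × 1.046 × 1.026 × 1.028 × 1.0130 ≈ 1.2155784376.
The maturity value deflated by that factor is the answer in today's purchasing power.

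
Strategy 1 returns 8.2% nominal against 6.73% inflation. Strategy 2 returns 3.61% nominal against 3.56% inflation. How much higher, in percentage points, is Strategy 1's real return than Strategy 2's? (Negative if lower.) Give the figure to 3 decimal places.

1.329

Strategy 1 real return: 1.082/1.0673 − 1 = 1.3773%.
Strategy 2 real return: 1.0361/1.0356 − 1 = 0.0483%.
Difference: 1.3773 − 0.0483 = 1.3290 pp.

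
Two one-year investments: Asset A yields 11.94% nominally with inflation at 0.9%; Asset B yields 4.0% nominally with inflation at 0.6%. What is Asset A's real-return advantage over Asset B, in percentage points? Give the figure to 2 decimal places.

Asset A real return: 1.1194/1.009 − 1 = 10.942%.
Asset B real return: 1.040/1.006 − 1 = 3.380%.
Difference: 10.942 − 3.380 = 7.562 pp.

7.56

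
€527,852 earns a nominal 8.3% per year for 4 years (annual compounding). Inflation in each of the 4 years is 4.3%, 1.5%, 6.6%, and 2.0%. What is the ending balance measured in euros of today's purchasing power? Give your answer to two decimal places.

€630,838.62

Nominal value at maturity: €527,852 × (1 + 8.3%)^4 ≈ €726,149.43.
Price-level factor over 4 years: 1.043 × 1.015 × 1.066 × 1.020 = 1.1510858814.
The maturity value deflated by that factor is the answer in today's purchasing power.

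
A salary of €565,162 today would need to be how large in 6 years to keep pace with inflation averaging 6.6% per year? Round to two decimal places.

Cumulative price-level factor: (1+6.6%)^6 ≈ 1.4673821377.
Multiplying €565,162 by the price-level factor gives the future nominal sum.

€829,308.62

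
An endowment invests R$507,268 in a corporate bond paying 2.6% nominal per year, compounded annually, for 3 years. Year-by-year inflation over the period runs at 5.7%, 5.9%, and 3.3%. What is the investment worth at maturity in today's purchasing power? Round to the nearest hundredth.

Nominal value at maturity: R$507,268 × (1 + 2.6%)^3 ≈ R$547,872.56.
Price-level factor over 3 years: 1.057 × 1.059 × 1.033 = 1.156301979.
Dividing the nominal maturity value by the price-level factor gives the value in today's money.

R$473,814.43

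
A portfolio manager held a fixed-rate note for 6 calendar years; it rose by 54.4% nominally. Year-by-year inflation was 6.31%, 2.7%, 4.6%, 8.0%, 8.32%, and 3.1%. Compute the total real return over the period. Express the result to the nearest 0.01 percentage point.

12.09%

Cumulative inflation factor: 1.0631 × 1.027 × 1.046 × 1.080 × 1.0832 × 1.031 ≈ 1.37742.
Nominal growth factor: 1.54400. Real growth factor = 1.54400 / 1.37742 ≈ 1.12093.
Total real return ≈ 12.0934%.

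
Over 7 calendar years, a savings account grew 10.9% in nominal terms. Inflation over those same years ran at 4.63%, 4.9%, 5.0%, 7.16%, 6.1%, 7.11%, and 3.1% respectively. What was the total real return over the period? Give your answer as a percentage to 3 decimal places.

Cumulative inflation factor: 1.0463 × 1.049 × 1.050 × 1.0716 × 1.061 × 1.0711 × 1.031 ≈ 1.44696.
Nominal growth factor: 1.10900. Real growth factor = 1.10900 / 1.44696 ≈ 0.76643.
Total real return ≈ -23.3568%.

-23.357%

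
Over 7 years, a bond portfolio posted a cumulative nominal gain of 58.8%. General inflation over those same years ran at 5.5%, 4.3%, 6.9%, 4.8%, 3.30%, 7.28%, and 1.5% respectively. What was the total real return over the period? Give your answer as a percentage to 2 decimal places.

Cumulative inflation factor: 1.055 × 1.043 × 1.069 × 1.048 × 1.0330 × 1.0728 × 1.015 ≈ 1.38663.
Nominal growth factor: 1.58800. Real growth factor = 1.58800 / 1.38663 ≈ 1.14522.
Total real return ≈ 14.5222%.

14.52%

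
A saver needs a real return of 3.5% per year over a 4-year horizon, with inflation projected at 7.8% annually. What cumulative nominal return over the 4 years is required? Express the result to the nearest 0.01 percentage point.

Required annual nominal rate: (1+3.5%)(1+7.8%) − 1 = 11.573%.
Cumulative over 4 years: (1 + 0.11573)^4 − 1 ≈ 0.54966.

54.97%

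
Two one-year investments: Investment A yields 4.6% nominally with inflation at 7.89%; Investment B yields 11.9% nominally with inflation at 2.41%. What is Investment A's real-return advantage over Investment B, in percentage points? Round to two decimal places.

Investment A real return: 1.046/1.0789 − 1 = -3.049%.
Investment B real return: 1.119/1.0241 − 1 = 9.267%.
Difference: -3.049 − 9.267 = -12.316 pp.

-12.32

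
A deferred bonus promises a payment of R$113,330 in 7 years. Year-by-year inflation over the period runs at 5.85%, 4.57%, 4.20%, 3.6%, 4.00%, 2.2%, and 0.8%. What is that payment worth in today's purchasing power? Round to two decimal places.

Price-level factor over 7 years: 1.0585 × 1.0457 × 1.0420 × 1.036 × 1.0400 × 1.022 × 1.008 ≈ 1.2801775650.
Purchasing power today: R$113,330 divided by that factor.

R$88,526.78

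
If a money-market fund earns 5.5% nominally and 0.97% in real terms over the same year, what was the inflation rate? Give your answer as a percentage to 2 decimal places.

From (1+r_nom) = (1+r_real)(1+π), we get 1+π = (1 + 5.5%)/(1 + 0.97%) = 1.055/1.0097 ≈ 1.04486.
So π ≈ 4.4865%.

4.49%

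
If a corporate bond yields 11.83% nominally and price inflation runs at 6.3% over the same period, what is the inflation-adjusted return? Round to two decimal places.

5.20%

Real return via the Fisher equation: (1 + 11.83%)/(1 + 6.3%) − 1 = 1.1183/1.063 − 1 ≈ 0.05202.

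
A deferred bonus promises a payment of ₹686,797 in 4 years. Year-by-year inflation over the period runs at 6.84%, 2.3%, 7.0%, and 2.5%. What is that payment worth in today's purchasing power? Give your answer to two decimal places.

₹572,942.76

Price-level factor over 4 years: 1.0684 × 1.023 × 1.070 × 1.025 = 1.1987183571.
Purchasing power today: ₹686,797 divided by that factor.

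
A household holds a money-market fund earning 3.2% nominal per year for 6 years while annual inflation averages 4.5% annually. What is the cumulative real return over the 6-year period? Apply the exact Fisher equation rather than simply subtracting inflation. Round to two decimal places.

-7.24%

The annual real rate is (1+3.2%)/(1+4.5%) − 1 = -1.2440%.
Compounded over 6 years: (1 + -0.012440)^6 − 1 ≈ -0.07236.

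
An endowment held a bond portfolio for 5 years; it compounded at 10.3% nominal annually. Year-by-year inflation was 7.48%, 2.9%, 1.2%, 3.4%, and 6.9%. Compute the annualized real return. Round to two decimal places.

Cumulative inflation factor: 1.0748 × 1.029 × 1.012 × 1.034 × 1.069 ≈ 1.23715.
Nominal growth factor: 1.63259. Real growth factor = 1.63259 / 1.23715 ≈ 1.31964.
Annualized: 1.31964^(1/5) − 1 ≈ 0.05704.

5.70%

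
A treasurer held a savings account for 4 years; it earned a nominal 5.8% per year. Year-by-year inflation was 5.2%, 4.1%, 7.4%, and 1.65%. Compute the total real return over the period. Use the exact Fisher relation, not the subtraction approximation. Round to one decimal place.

Cumulative inflation factor: 1.052 × 1.041 × 1.074 × 1.0165 ≈ 1.19558.
Nominal growth factor: 1.25298. Real growth factor = 1.25298 / 1.19558 ≈ 1.04801.
Total real return ≈ 4.8008%.

4.8%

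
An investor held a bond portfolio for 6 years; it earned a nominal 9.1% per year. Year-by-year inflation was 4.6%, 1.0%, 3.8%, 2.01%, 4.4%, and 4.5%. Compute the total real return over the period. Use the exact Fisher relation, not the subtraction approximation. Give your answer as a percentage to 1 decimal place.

38.2%

Cumulative inflation factor: 1.046 × 1.010 × 1.038 × 1.0201 × 1.044 × 1.045 ≈ 1.22042.
Nominal growth factor: 1.68635. Real growth factor = 1.68635 / 1.22042 ≈ 1.38178.
Total real return ≈ 38.1779%.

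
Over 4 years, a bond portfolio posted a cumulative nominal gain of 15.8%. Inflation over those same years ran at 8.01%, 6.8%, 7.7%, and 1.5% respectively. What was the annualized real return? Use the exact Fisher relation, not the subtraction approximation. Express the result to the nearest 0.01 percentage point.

-2.11%

Cumulative inflation factor: 1.0801 × 1.068 × 1.077 × 1.015 ≈ 1.26101.
Nominal growth factor: 1.15800. Real growth factor = 1.15800 / 1.26101 ≈ 0.91831.
Annualized: 0.91831^(1/4) − 1 ≈ -0.02108.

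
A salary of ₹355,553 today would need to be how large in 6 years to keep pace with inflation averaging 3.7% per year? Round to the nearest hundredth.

Cumulative price-level factor: (1+3.7%)^6 ≈ 1.2435765910.
The nominal amount required is ₹355,553 scaled up by that factor.

₹442,157.39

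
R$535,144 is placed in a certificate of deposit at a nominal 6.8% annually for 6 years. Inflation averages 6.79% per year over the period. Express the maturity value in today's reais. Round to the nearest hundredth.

R$535,444.74

Nominal value at maturity: R$535,144 × (1 + 6.8%)^6 ≈ R$794,142.02.
Price-level factor over 6 years: (1 + 6.79%)^6 ≈ 1.4831446826.
Dividing the nominal maturity value by the price-level factor gives the value in today's money.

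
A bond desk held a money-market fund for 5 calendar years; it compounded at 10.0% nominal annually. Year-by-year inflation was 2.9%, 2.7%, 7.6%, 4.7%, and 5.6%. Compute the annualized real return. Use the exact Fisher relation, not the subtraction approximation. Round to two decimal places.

5.08%

Cumulative inflation factor: 1.029 × 1.027 × 1.076 × 1.047 × 1.056 ≈ 1.25721.
Nominal growth factor: 1.61051. Real growth factor = 1.61051 / 1.25721 ≈ 1.28102.
Annualized: 1.28102^(1/5) − 1 ≈ 0.05078.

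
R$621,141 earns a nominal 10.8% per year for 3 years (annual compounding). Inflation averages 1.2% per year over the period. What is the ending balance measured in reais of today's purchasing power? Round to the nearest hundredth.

Nominal value at maturity: R$621,141 × (1 + 10.8%)^3 ≈ R$844,908.11.
Price-level factor over 3 years: (1 + 1.2%)^3 = 1.036433728.
The maturity value deflated by that factor is the answer in today's purchasing power.

R$815,207.08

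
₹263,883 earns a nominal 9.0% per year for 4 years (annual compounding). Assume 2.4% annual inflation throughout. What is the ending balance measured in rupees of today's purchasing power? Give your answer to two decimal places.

Nominal value at maturity: ₹263,883 × (1 + 9.0%)^4 ≈ ₹372,492.39.
Price-level factor over 4 years: (1 + 2.4%)^4 ≈ 1.0995116278.
Dividing the nominal maturity value by the price-level factor gives the value in today's money.

₹338,779.86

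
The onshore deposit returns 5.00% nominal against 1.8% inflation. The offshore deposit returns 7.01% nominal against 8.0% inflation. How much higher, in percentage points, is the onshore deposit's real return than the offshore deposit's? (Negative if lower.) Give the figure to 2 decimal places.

4.06

The onshore deposit real return: 1.0500/1.018 − 1 = 3.143%.
The offshore deposit real return: 1.0701/1.080 − 1 = -0.917%.
Difference: 3.143 − (-0.917) = 4.060 pp.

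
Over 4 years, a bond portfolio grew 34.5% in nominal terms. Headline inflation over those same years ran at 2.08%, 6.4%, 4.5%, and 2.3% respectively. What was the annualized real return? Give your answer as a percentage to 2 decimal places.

3.74%

Cumulative inflation factor: 1.0208 × 1.064 × 1.045 × 1.023 ≈ 1.16111.
Nominal growth factor: 1.34500. Real growth factor = 1.34500 / 1.16111 ≈ 1.15837.
Annualized: 1.15837^(1/4) − 1 ≈ 0.03744.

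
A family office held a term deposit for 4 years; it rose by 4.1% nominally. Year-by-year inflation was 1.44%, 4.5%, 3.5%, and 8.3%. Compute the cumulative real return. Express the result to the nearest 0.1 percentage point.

Cumulative inflation factor: 1.0144 × 1.045 × 1.035 × 1.083 ≈ 1.18821.
Nominal growth factor: 1.04100. Real growth factor = 1.04100 / 1.18821 ≈ 0.87611.
Total real return ≈ -12.3895%.

-12.4%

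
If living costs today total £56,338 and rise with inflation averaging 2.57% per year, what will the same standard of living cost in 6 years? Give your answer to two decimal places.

Cumulative price-level factor: (1+2.57%)^6 ≈ 1.1644534531.
The nominal amount required is £56,338 scaled up by that factor.

£65,602.98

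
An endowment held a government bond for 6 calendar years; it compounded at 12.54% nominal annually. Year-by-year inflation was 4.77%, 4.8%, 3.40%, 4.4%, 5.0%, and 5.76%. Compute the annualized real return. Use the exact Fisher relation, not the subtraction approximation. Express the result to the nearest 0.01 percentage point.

Cumulative inflation factor: 1.0477 × 1.048 × 1.0340 × 1.044 × 1.050 × 1.0576 ≈ 1.31622.
Nominal growth factor: 2.03162. Real growth factor = 2.03162 / 1.31622 ≈ 1.54352.
Annualized: 1.54352^(1/6) − 1 ≈ 0.07503.

7.50%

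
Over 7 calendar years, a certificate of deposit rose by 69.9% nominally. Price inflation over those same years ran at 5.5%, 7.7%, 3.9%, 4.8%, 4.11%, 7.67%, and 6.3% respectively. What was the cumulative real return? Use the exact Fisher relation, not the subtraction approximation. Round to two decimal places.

15.25%

Cumulative inflation factor: 1.055 × 1.077 × 1.039 × 1.048 × 1.0411 × 1.0767 × 1.063 ≈ 1.47423.
Nominal growth factor: 1.69900. Real growth factor = 1.69900 / 1.47423 ≈ 1.15247.
Total real return ≈ 15.2466%.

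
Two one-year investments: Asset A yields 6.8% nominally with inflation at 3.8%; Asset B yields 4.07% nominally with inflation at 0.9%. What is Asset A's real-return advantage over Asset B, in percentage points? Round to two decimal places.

-0.25

Asset A real return: 1.068/1.038 − 1 = 2.890%.
Asset B real return: 1.0407/1.009 − 1 = 3.142%.
Difference: 2.890 − 3.142 = -0.252 pp.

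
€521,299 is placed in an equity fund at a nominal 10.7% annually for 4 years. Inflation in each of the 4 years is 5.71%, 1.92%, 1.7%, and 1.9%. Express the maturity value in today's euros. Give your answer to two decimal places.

€701,143.24

Nominal value at maturity: €521,299 × (1 + 10.7%)^4 ≈ €782,847.87.
Price-level factor over 4 years: 1.0571 × 1.0192 × 1.017 × 1.019 ≈ 1.1165305865.
Dividing the nominal maturity value by the price-level factor gives the value in today's money.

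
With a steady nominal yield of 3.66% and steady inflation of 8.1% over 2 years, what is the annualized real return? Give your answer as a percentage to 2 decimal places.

-4.11%

With constant rates the annual real return is the same each year: (1+3.66%)/(1+8.1%) − 1 = -0.04107.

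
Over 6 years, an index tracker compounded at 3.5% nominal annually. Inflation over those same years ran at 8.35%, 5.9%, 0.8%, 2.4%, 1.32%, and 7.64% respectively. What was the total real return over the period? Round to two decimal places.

-4.83%

Cumulative inflation factor: 1.0835 × 1.059 × 1.008 × 1.024 × 1.0132 × 1.0764 ≈ 1.29168.
Nominal growth factor: 1.22926. Real growth factor = 1.22926 / 1.29168 ≈ 0.95167.
Total real return ≈ -4.8327%.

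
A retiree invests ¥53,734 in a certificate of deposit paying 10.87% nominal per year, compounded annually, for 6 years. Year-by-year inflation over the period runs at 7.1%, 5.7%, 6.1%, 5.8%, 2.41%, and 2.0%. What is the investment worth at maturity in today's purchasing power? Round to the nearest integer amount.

Nominal value at maturity: ¥53,734 × (1 + 10.87%)^6 ≈ ¥99,801.
Price-level factor over 6 years: 1.071 × 1.057 × 1.061 × 1.058 × 1.0241 × 1.020 ≈ 1.3274190551.
The maturity value deflated by that factor is the answer in today's purchasing power.

¥75,184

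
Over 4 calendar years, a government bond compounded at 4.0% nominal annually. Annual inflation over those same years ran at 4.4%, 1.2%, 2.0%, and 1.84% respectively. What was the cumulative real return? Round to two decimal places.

6.59%

Cumulative inflation factor: 1.044 × 1.012 × 1.020 × 1.0184 ≈ 1.09749.
Nominal growth factor: 1.16986. Real growth factor = 1.16986 / 1.09749 ≈ 1.06594.
Total real return ≈ 6.5943%.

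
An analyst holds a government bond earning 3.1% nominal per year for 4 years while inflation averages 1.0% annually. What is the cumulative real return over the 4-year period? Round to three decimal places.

The annual real rate is (1+3.1%)/(1+1.0%) − 1 = 2.0792%.
Compounded over 4 years: (1 + 0.020792)^4 − 1 ≈ 0.08580.

8.580%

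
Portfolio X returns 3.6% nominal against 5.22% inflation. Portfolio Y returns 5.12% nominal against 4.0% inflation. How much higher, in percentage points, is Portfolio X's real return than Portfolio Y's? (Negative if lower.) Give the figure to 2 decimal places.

Portfolio X real return: 1.036/1.0522 − 1 = -1.540%.
Portfolio Y real return: 1.0512/1.040 − 1 = 1.077%.
Difference: -1.540 − 1.077 = -2.617 pp.

-2.62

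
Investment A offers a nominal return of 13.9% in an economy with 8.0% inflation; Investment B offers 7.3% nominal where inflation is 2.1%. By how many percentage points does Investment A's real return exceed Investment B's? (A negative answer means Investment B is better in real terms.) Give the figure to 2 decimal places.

Investment A real return: 1.139/1.080 − 1 = 5.463%.
Investment B real return: 1.073/1.021 − 1 = 5.093%.
Difference: 5.463 − 5.093 = 0.370 pp.

0.37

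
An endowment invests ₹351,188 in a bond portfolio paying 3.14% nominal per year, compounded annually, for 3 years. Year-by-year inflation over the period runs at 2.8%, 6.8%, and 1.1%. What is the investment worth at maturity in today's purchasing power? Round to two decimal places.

Nominal value at maturity: ₹351,188 × (1 + 3.14%)^3 ≈ ₹385,319.55.
Price-level factor over 3 years: 1.028 × 1.068 × 1.011 = 1.109980944.
The maturity value deflated by that factor is the answer in today's purchasing power.

₹347,140.69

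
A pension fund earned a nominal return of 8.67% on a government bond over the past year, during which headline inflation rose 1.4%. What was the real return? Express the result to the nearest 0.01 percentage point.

Real return via the Fisher equation: (1 + 8.67%)/(1 + 1.4%) − 1 = 1.0867/1.014 − 1 ≈ 0.07170.

7.17%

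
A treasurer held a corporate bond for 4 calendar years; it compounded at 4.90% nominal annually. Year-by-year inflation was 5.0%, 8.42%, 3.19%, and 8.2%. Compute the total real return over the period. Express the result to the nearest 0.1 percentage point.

Cumulative inflation factor: 1.050 × 1.0842 × 1.0319 × 1.082 ≈ 1.27105.
Nominal growth factor: 1.21088. Real growth factor = 1.21088 / 1.27105 ≈ 0.95266.
Total real return ≈ -4.7339%.

-4.7%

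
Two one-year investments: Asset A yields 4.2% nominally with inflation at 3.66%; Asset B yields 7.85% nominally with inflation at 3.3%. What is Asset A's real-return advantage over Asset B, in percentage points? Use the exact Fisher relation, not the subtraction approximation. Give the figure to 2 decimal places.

Asset A real return: 1.042/1.0366 − 1 = 0.521%.
Asset B real return: 1.0785/1.033 − 1 = 4.405%.
Difference: 0.521 − 4.405 = -3.884 pp.

-3.88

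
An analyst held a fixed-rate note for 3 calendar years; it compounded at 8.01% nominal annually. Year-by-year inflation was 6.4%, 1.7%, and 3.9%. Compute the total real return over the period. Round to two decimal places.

Cumulative inflation factor: 1.064 × 1.017 × 1.039 ≈ 1.12429.
Nominal growth factor: 1.26006. Real growth factor = 1.26006 / 1.12429 ≈ 1.12076.
Total real return ≈ 12.0763%.

12.08%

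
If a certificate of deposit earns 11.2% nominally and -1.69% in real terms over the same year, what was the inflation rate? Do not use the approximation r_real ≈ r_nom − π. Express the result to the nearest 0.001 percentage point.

13.112%

From (1+r_nom) = (1+r_real)(1+π), we get 1+π = (1 + 11.2%)/(1 − 1.69%) = 1.112/0.9831 ≈ 1.13112.
So π ≈ 13.1116%.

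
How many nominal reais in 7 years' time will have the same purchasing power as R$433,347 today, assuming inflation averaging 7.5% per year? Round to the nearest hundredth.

R$718,943.97

Cumulative price-level factor: (1+7.5%)^7 ≈ 1.6590491401.
The nominal amount required is R$433,347 scaled up by that factor.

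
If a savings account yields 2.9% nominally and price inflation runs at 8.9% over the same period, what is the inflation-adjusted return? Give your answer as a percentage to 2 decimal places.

Real return via the Fisher equation: (1 + 2.9%)/(1 + 8.9%) − 1 = 1.029/1.089 − 1 ≈ -0.05510.

-5.51%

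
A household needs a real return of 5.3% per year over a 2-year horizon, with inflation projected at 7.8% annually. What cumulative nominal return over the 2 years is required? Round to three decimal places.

28.853%

Required annual nominal rate: (1+5.3%)(1+7.8%) − 1 = 13.5134%.
Cumulative over 2 years: (1 + 0.135134)^2 − 1 ≈ 0.28853.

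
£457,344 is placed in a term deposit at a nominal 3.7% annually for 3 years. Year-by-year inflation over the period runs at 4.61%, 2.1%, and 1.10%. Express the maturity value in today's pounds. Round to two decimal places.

£472,312.19

Nominal value at maturity: £457,344 × (1 + 3.7%)^3 ≈ £510,010.66.
Price-level factor over 3 years: 1.0461 × 1.021 × 1.0110 = 1.0798168491.
Dividing the nominal maturity value by the price-level factor gives the value in today's money.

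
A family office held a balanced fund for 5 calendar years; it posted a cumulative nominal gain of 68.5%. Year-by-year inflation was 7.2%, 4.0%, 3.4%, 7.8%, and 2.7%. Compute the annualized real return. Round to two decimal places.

Cumulative inflation factor: 1.072 × 1.040 × 1.034 × 1.078 × 1.027 ≈ 1.27626.
Nominal growth factor: 1.68500. Real growth factor = 1.68500 / 1.27626 ≈ 1.32027.
Annualized: 1.32027^(1/5) − 1 ≈ 0.05714.

5.71%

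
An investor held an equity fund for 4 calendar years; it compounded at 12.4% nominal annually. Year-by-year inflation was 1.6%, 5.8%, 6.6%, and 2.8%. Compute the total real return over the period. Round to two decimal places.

Cumulative inflation factor: 1.016 × 1.058 × 1.066 × 1.028 ≈ 1.17796.
Nominal growth factor: 1.59612. Real growth factor = 1.59612 / 1.17796 ≈ 1.35499.
Total real return ≈ 35.4988%.

35.50%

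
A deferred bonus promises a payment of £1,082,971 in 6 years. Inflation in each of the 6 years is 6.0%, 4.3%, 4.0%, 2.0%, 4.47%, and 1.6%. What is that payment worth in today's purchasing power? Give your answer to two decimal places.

Price-level factor over 6 years: 1.060 × 1.043 × 1.040 × 1.020 × 1.0447 × 1.016 ≈ 1.2448269654.
Purchasing power today: £1,082,971 divided by that factor.

£869,977.14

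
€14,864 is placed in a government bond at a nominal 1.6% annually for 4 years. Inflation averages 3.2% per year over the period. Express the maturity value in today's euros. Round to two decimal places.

Nominal value at maturity: €14,864 × (1 + 1.6%)^4 ≈ €15,838.37.
Price-level factor over 4 years: (1 + 3.2%)^4 ≈ 1.1342761206.
The maturity value deflated by that factor is the answer in today's purchasing power.

€13,963.42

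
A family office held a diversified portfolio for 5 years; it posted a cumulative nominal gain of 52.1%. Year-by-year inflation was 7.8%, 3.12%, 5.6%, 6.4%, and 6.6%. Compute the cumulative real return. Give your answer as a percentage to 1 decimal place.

14.2%

Cumulative inflation factor: 1.078 × 1.0312 × 1.056 × 1.064 × 1.066 ≈ 1.33145.
Nominal growth factor: 1.52100. Real growth factor = 1.52100 / 1.33145 ≈ 1.14236.
Total real return ≈ 14.2365%.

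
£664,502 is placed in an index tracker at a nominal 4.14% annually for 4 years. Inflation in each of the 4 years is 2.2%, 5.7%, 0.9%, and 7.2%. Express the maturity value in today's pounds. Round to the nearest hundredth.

Nominal value at maturity: £664,502 × (1 + 4.14%)^4 ≈ £781,567.67.
Price-level factor over 4 years: 1.022 × 1.057 × 1.009 × 1.072 ≈ 1.1684545786.
Dividing the nominal maturity value by the price-level factor gives the value in today's money.

£668,890.07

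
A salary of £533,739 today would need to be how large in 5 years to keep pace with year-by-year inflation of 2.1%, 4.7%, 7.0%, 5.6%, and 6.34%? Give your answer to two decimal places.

Cumulative price-level factor: 1.021 × 1.047 × 1.070 × 1.056 × 1.0634 ≈ 1.2844487358.
The nominal amount required is £533,739 scaled up by that factor.

£685,560.38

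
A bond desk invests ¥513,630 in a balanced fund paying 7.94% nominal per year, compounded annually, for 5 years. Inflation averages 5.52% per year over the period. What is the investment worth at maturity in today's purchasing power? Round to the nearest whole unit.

Nominal value at maturity: ¥513,630 × (1 + 7.94%)^5 ≈ ¥752,597.
Price-level factor over 5 years: (1 + 5.52%)^5 ≈ 1.3081993008.
Dividing the nominal maturity value by the price-level factor gives the value in today's money.

¥575,292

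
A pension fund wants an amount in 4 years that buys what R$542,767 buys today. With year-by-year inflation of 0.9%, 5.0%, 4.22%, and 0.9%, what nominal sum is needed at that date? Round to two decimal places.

R$604,694.66

Cumulative price-level factor: 1.009 × 1.050 × 1.0422 × 1.009 ≈ 1.1140962191.
The nominal amount required is R$542,767 scaled up by that factor.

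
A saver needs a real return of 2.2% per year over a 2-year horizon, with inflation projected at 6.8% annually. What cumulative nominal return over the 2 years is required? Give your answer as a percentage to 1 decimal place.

19.1%

Required annual nominal rate: (1+2.2%)(1+6.8%) − 1 = 9.1496%.
Cumulative over 2 years: (1 + 0.091496)^2 − 1 ≈ 0.19136.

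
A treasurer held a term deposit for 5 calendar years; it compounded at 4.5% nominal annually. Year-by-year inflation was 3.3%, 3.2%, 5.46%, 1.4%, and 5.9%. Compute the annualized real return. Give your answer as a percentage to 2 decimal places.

0.64%

Cumulative inflation factor: 1.033 × 1.032 × 1.0546 × 1.014 × 1.059 ≈ 1.20726.
Nominal growth factor: 1.24618. Real growth factor = 1.24618 / 1.20726 ≈ 1.03224.
Annualized: 1.03224^(1/5) − 1 ≈ 0.00637.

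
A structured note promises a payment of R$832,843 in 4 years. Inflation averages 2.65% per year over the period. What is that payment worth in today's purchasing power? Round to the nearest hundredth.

R$750,114.09

Price-level factor over 4 years: (1 + 2.65%)^4 ≈ 1.1102884317.
Purchasing power today: R$832,843 divided by that factor.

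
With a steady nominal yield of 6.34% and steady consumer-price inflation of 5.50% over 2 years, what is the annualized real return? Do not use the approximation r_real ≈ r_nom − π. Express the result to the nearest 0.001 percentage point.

With constant rates the annual real return is the same each year: (1+6.34%)/(1+5.50%) − 1 = 0.00796.

0.796%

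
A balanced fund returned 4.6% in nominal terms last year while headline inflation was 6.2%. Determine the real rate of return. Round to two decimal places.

Real return via the Fisher equation: (1 + 4.6%)/(1 + 6.2%) − 1 = 1.046/1.062 − 1 ≈ -0.01507.

-1.51%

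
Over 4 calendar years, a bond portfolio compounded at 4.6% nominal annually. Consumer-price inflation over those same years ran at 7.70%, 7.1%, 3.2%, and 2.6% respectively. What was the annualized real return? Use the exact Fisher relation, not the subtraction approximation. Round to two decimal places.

Cumulative inflation factor: 1.0770 × 1.071 × 1.032 × 1.026 ≈ 1.22133.
Nominal growth factor: 1.19709. Real growth factor = 1.19709 / 1.22133 ≈ 0.98015.
Annualized: 0.98015^(1/4) − 1 ≈ -0.00500.

-0.50%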